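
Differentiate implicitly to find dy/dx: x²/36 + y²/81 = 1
Differentiate both sides with respect to x, treating y as y(x). By the chain rule, any term containing y contributes a factor of y' = dy/dx when we differentiate it.

Move every term to one side and write the relation as F(x, y) = 0. Term by term,
  d/dx[x^2/36] = x/18
  d/dx[y^2/81] = 2y·y'/81
  d/dx[-1] = 0

The pieces without y' make up ∂F/∂x and the coefficient of y' is ∂F/∂y:
  ∂F/∂x = x/18,
  ∂F/∂y = 2y/81.

Since d/dx[F] = ∂F/∂x + (∂F/∂y)·y' = 0, solve for y':
  (∂F/∂y)·y' = -∂F/∂x
  dy/dx = -(∂F/∂x)/(∂F/∂y) = -(x/18)/(2y/81) = -9x/(4y)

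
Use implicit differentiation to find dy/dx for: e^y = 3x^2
Take d/dx of both sides. Since y is implicitly a function of x, the chain rule attaches a y' = dy/dx factor whenever we differentiate through y.

Set F(x, y) = (left side) − (right side), so the curve is F = 0. Differentiating each term of F:
  d/dx[-3x^2] = -6x
  d/dx[e^(y)] = y'·e^(y)

Collecting, the y'-free part is the partial derivative in x and the y' coefficient is the partial derivative in y:
  ∂F/∂x = -6x
  ∂F/∂y = e^(y)

so d/dx[F(x, y(x))] = ∂F/∂x + (∂F/∂y)·y' = 0. Rearranging,
  dy/dx = -(∂F/∂x)/(∂F/∂y) = -(-6x)/(e^(y)) = 6x·e^(-y)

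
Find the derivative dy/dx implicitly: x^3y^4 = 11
Differentiate the relation implicitly: treat y = y(x) and apply the chain rule, so every y-derivative picks up a y' = dy/dx factor.

With everything moved to the left-hand side, differentiate term by term:
  d/dx[x^3y^4] = 4x^3y^3·y' + 3x^2y^4
  d/dx[-11] = 0

Separating the contributions that come from x directly and those that come through y:
  without y':      3x^2y^4
  multiplying y':  4x^3y^3

so (3x^2y^4) + (4x^3y^3)·y' = 0, and therefore
  dy/dx = -(3x^2y^4)/(4x^3y^3) = -3y/(4x)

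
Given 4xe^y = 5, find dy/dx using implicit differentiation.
Apply d/dx to both sides, remembering that y depends on x. Each occurrence of y therefore brings in a y' = dy/dx via the chain rule.

With F(x, y) equal to the left-hand side minus the right, differentiate F term by term:
  d/dx[4x·e^(y)] = 4x·y'·e^(y) + 4e^(y)
  d/dx[-5] = 0
Adding these up, d/dx[F] = 0 becomes
  (4e^(y)) + (4x·e^(y))·y' = 0,
so isolating y',
  dy/dx = -(4e^(y))/(4x·e^(y)) = -1/x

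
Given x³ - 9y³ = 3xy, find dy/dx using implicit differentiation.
Differentiate the relation implicitly: treat y = y(x) and apply the chain rule, so every y-derivative picks up a y' = dy/dx factor.

With everything moved to the left-hand side, differentiate term by term:
  d/dx[x^3] = 3x^2
  d/dx[-3xy] = -3x·y' - 3y
  d/dx[-9y^3] = -27y^2·y'

Separating the contributions that come from x directly and those that come through y:
  without y':      3x^2 - 3y
  multiplying y':  -3x - 27y^2

so (3x^2 - 3y) + (-3x - 27y^2)·y' = 0, and therefore
  dy/dx = -(3x^2 - 3y)/(-3x - 27y^2) = (x^2 - y)/(x + 9y^2)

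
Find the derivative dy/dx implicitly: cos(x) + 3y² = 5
Apply d/dx to both sides, remembering that y depends on x. Each occurrence of y therefore brings in a y' = dy/dx via the chain rule.

With F(x, y) equal to the left-hand side minus the right, differentiate F term by term:
  d/dx[3y^2] = 6y·y'
  d/dx[cos(x)] = -sin(x)
  d/dx[-5] = 0
Adding these up, d/dx[F] = 0 becomes
  (-sin(x)) + (6y)·y' = 0,
so isolating y',
  dy/dx = -(-sin(x))/(6y) = sin(x)/(6y)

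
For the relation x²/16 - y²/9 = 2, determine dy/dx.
Take d/dx of both sides. Since y is implicitly a function of x, the chain rule attaches a y' = dy/dx factor whenever we differentiate through y.

Set F(x, y) = (left side) − (right side), so the curve is F = 0. Differentiating each term of F:
  d/dx[x^2/16] = x/8
  d/dx[-y^2/9] = -2y·y'/9
  d/dx[-2] = 0

Collecting, the y'-free part is the partial derivative in x and the y' coefficient is the partial derivative in y:
  ∂F/∂x = x/8
  ∂F/∂y = -2y/9

so d/dx[F(x, y(x))] = ∂F/∂x + (∂F/∂y)·y' = 0. Rearranging,
  dy/dx = -(∂F/∂x)/(∂F/∂y) = -(x/8)/(-2y/9) = 9x/(16y)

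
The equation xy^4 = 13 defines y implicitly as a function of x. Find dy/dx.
Apply d/dx to both sides, remembering that y depends on x. Each occurrence of y therefore brings in a y' = dy/dx via the chain rule.

With F(x, y) equal to the left-hand side minus the right, differentiate F term by term:
  d/dx[xy^4] = 4xy^3·y' + y^4
  d/dx[-13] = 0
Adding these up, d/dx[F] = 0 becomes
  (y^4) + (4xy^3)·y' = 0,
so isolating y',
  dy/dx = -(y^4)/(4xy^3) = -y/(4x)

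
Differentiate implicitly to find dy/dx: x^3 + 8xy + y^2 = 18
Take d/dx of both sides. Since y is implicitly a function of x, the chain rule attaches a y' = dy/dx factor whenever we differentiate through y.

Set F(x, y) = (left side) − (right side), so the curve is F = 0. Differentiating each term of F:
  d/dx[x^3] = 3x^2
  d/dx[8xy] = 8x·y' + 8y
  d/dx[y^2] = 2y·y'
  d/dx[-18] = 0

Collecting, the y'-free part is the partial derivative in x and the y' coefficient is the partial derivative in y:
  ∂F/∂x = 3x^2 + 8y
  ∂F/∂y = 8x + 2y

so d/dx[F(x, y(x))] = ∂F/∂x + (∂F/∂y)·y' = 0. Rearranging,
  dy/dx = -(∂F/∂x)/(∂F/∂y) = -(3x^2 + 8y)/(8x + 2y) = (-3x^2 - 8y)/(2(4x + y))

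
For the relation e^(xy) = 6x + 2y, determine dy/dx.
Take d/dx of both sides. Since y is implicitly a function of x, the chain rule attaches a y' = dy/dx factor whenever we differentiate through y.

Set F(x, y) = (left side) − (right side), so the curve is F = 0. Differentiating each term of F:
  d/dx[-6x] = -6
  d/dx[-2y] = -2·y'
  d/dx[e^(xy)] = (x·y' + y)·e^(xy)

Collecting, the y'-free part is the partial derivative in x and the y' coefficient is the partial derivative in y:
  ∂F/∂x = y·e^(xy) - 6
  ∂F/∂y = x·e^(xy) - 2

so d/dx[F(x, y(x))] = ∂F/∂x + (∂F/∂y)·y' = 0. Rearranging,
  dy/dx = -(∂F/∂x)/(∂F/∂y) = -(y·e^(xy) - 6)/(x·e^(xy) - 2) = (-y·e^(xy) + 6)/(x·e^(xy) - 2)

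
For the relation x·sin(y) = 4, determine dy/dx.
Differentiate both sides with respect to x, treating y as y(x). By the chain rule, any term containing y contributes a factor of y' = dy/dx when we differentiate it.

Move every term to one side and write the relation as F(x, y) = 0. Term by term,
  d/dx[x·sin(y)] = x·y'·cos(y) + sin(y)
  d/dx[-4] = 0

The pieces without y' make up ∂F/∂x and the coefficient of y' is ∂F/∂y:
  ∂F/∂x = sin(y),
  ∂F/∂y = x·cos(y).

Since d/dx[F] = ∂F/∂x + (∂F/∂y)·y' = 0, solve for y':
  (∂F/∂y)·y' = -∂F/∂x
  dy/dx = -(∂F/∂x)/(∂F/∂y) = -(sin(y))/(x·cos(y)) = -tan(y)/x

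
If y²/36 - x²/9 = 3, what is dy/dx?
Apply d/dx to both sides, remembering that y depends on x. Each occurrence of y therefore brings in a y' = dy/dx via the chain rule.

With F(x, y) equal to the left-hand side minus the right, differentiate F term by term:
  d/dx[-x^2/9] = -2x/9
  d/dx[y^2/36] = y·y'/18
  d/dx[-3] = 0
Adding these up, d/dx[F] = 0 becomes
  (-2x/9) + (y/18)·y' = 0,
so isolating y',
  dy/dx = -(-2x/9)/(y/18) = 4x/y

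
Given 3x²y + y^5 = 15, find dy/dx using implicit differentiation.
Differentiate the relation implicitly: treat y = y(x) and apply the chain rule, so every y-derivative picks up a y' = dy/dx factor.

With everything moved to the left-hand side, differentiate term by term:
  d/dx[3x^2y] = 3x^2·y' + 6xy
  d/dx[y^5] = 5y^4·y'
  d/dx[-15] = 0

Separating the contributions that come from x directly and those that come through y:
  without y':      6xy
  multiplying y':  3x^2 + 5y^4

so (6xy) + (3x^2 + 5y^4)·y' = 0, and therefore
  dy/dx = -(6xy)/(3x^2 + 5y^4) = -6xy/(3x^2 + 5y^4)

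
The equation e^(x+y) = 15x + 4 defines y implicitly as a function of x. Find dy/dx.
Differentiate both sides with respect to x, treating y as y(x). By the chain rule, any term containing y contributes a factor of y' = dy/dx when we differentiate it.

Move every term to one side and write the relation as F(x, y) = 0. Term by term,
  d/dx[-15x] = -15
  d/dx[e^(x + y)] = (y' + 1)·e^(x + y)
  d/dx[-4] = 0

The pieces without y' make up ∂F/∂x and the coefficient of y' is ∂F/∂y:
  ∂F/∂x = e^(x + y) - 15,
  ∂F/∂y = e^(x + y).

Since d/dx[F] = ∂F/∂x + (∂F/∂y)·y' = 0, solve for y':
  (∂F/∂y)·y' = -∂F/∂x
  dy/dx = -(∂F/∂x)/(∂F/∂y) = -(e^(x + y) - 15)/(e^(x + y)) = 15e^(-x - y) - 1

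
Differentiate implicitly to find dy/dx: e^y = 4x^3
Differentiate the relation implicitly: treat y = y(x) and apply the chain rule, so every y-derivative picks up a y' = dy/dx factor.

With everything moved to the left-hand side, differentiate term by term:
  d/dx[-4x^3] = -12x^2
  d/dx[e^(y)] = y'·e^(y)

Separating the contributions that come from x directly and those that come through y:
  without y':      -12x^2
  multiplying y':  e^(y)

so (-12x^2) + (e^(y))·y' = 0, and therefore
  dy/dx = -(-12x^2)/(e^(y)) = 12x^2e^(-y)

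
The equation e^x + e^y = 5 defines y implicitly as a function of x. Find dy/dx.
Apply d/dx to both sides, remembering that y depends on x. Each occurrence of y therefore brings in a y' = dy/dx via the chain rule.

With F(x, y) equal to the left-hand side minus the right, differentiate F term by term:
  d/dx[e^(x)] = e^(x)
  d/dx[e^(y)] = y'·e^(y)
  d/dx[-5] = 0
Adding these up, d/dx[F] = 0 becomes
  (e^(x)) + (e^(y))·y' = 0,
so isolating y',
  dy/dx = -(e^(x))/(e^(y)) = -e^(x - y)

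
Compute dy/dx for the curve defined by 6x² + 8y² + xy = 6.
Apply d/dx to both sides, remembering that y depends on x. Each occurrence of y therefore brings in a y' = dy/dx via the chain rule.

With F(x, y) equal to the left-hand side minus the right, differentiate F term by term:
  d/dx[6x^2] = 12x
  d/dx[xy] = x·y' + y
  d/dx[8y^2] = 16y·y'
  d/dx[-6] = 0
Adding these up, d/dx[F] = 0 becomes
  (12x + y) + (x + 16y)·y' = 0,
so isolating y',
  dy/dx = -(12x + y)/(x + 16y) = (-12x - y)/(x + 16y)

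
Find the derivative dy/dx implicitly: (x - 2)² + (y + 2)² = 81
Differentiate the relation implicitly: treat y = y(x) and apply the chain rule, so every y-derivative picks up a y' = dy/dx factor.

With everything moved to the left-hand side, differentiate term by term:
  d/dx[(x - 2)^2] = 2x - 4
  d/dx[(y + 2)^2] = 2·y'(y + 2)
  d/dx[-81] = 0

Separating the contributions that come from x directly and those that come through y:
  without y':      2x - 4
  multiplying y':  2y + 4

so (2x - 4) + (2y + 4)·y' = 0, and therefore
  dy/dx = -(2x - 4)/(2y + 4) = (2 - x)/(y + 2)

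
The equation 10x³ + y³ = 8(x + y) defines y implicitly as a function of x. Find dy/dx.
Differentiate both sides with respect to x, treating y as y(x). By the chain rule, any term containing y contributes a factor of y' = dy/dx when we differentiate it.

Move every term to one side and write the relation as F(x, y) = 0. Term by term,
  d/dx[10x^3] = 30x^2
  d/dx[-8x] = -8
  d/dx[y^3] = 3y^2·y'
  d/dx[-8y] = -8·y'

The pieces without y' make up ∂F/∂x and the coefficient of y' is ∂F/∂y:
  ∂F/∂x = 30x^2 - 8,
  ∂F/∂y = 3y^2 - 8.

Since d/dx[F] = ∂F/∂x + (∂F/∂y)·y' = 0, solve for y':
  (∂F/∂y)·y' = -∂F/∂x
  dy/dx = -(∂F/∂x)/(∂F/∂y) = -(30x^2 - 8)/(3y^2 - 8) = 2(4 - 15x^2)/(3y^2 - 8)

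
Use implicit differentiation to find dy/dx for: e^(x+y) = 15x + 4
Differentiate both sides with respect to x, treating y as y(x). By the chain rule, any term containing y contributes a factor of y' = dy/dx when we differentiate it.

Move every term to one side and write the relation as F(x, y) = 0. Term by term,
  d/dx[-15x] = -15
  d/dx[e^(x + y)] = (y' + 1)·e^(x + y)
  d/dx[-4] = 0

The pieces without y' make up ∂F/∂x and the coefficient of y' is ∂F/∂y:
  ∂F/∂x = e^(x + y) - 15,
  ∂F/∂y = e^(x + y).

Since d/dx[F] = ∂F/∂x + (∂F/∂y)·y' = 0, solve for y':
  (∂F/∂y)·y' = -∂F/∂x
  dy/dx = -(∂F/∂x)/(∂F/∂y) = -(e^(x + y) - 15)/(e^(x + y)) = 15e^(-x - y) - 1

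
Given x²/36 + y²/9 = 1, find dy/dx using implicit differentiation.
Take d/dx of both sides. Since y is implicitly a function of x, the chain rule attaches a y' = dy/dx factor whenever we differentiate through y.

Set F(x, y) = (left side) − (right side), so the curve is F = 0. Differentiating each term of F:
  d/dx[x^2/36] = x/18
  d/dx[y^2/9] = 2y·y'/9
  d/dx[-1] = 0

Collecting, the y'-free part is the partial derivative in x and the y' coefficient is the partial derivative in y:
  ∂F/∂x = x/18
  ∂F/∂y = 2y/9

so d/dx[F(x, y(x))] = ∂F/∂x + (∂F/∂y)·y' = 0. Rearranging,
  dy/dx = -(∂F/∂x)/(∂F/∂y) = -(x/18)/(2y/9) = -x/(4y)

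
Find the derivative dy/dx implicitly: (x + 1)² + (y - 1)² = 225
Differentiate both sides with respect to x, treating y as y(x). By the chain rule, any term containing y contributes a factor of y' = dy/dx when we differentiate it.

Move every term to one side and write the relation as F(x, y) = 0. Term by term,
  d/dx[(x + 1)^2] = 2x + 2
  d/dx[(y - 1)^2] = 2·y'(y - 1)
  d/dx[-225] = 0

The pieces without y' make up ∂F/∂x and the coefficient of y' is ∂F/∂y:
  ∂F/∂x = 2x + 2,
  ∂F/∂y = 2y - 2.

Since d/dx[F] = ∂F/∂x + (∂F/∂y)·y' = 0, solve for y':
  (∂F/∂y)·y' = -∂F/∂x
  dy/dx = -(∂F/∂x)/(∂F/∂y) = -(2x + 2)/(2y - 2) = (-x - 1)/(y - 1)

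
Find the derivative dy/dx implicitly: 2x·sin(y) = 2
Take d/dx of both sides. Since y is implicitly a function of x, the chain rule attaches a y' = dy/dx factor whenever we differentiate through y.

Set F(x, y) = (left side) − (right side), so the curve is F = 0. Differentiating each term of F:
  d/dx[2x·sin(y)] = 2x·y'·cos(y) + 2sin(y)
  d/dx[-2] = 0

Collecting, the y'-free part is the partial derivative in x and the y' coefficient is the partial derivative in y:
  ∂F/∂x = 2sin(y)
  ∂F/∂y = 2x·cos(y)

so d/dx[F(x, y(x))] = ∂F/∂x + (∂F/∂y)·y' = 0. Rearranging,
  dy/dx = -(∂F/∂x)/(∂F/∂y) = -(2sin(y))/(2x·cos(y)) = -tan(y)/x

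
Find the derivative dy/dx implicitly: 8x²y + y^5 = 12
Differentiate both sides with respect to x, treating y as y(x). By the chain rule, any term containing y contributes a factor of y' = dy/dx when we differentiate it.

Move every term to one side and write the relation as F(x, y) = 0. Term by term,
  d/dx[8x^2y] = 8x^2·y' + 16xy
  d/dx[y^5] = 5y^4·y'
  d/dx[-12] = 0

The pieces without y' make up ∂F/∂x and the coefficient of y' is ∂F/∂y:
  ∂F/∂x = 16xy,
  ∂F/∂y = 8x^2 + 5y^4.

Since d/dx[F] = ∂F/∂x + (∂F/∂y)·y' = 0, solve for y':
  (∂F/∂y)·y' = -∂F/∂x
  dy/dx = -(∂F/∂x)/(∂F/∂y) = -(16xy)/(8x^2 + 5y^4) = -16xy/(8x^2 + 5y^4)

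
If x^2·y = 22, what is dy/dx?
Differentiate both sides with respect to x, treating y as y(x). By the chain rule, any term containing y contributes a factor of y' = dy/dx when we differentiate it.

Move every term to one side and write the relation as F(x, y) = 0. Term by term,
  d/dx[x^2y] = x^2·y' + 2xy
  d/dx[-22] = 0

The pieces without y' make up ∂F/∂x and the coefficient of y' is ∂F/∂y:
  ∂F/∂x = 2xy,
  ∂F/∂y = x^2.

Since d/dx[F] = ∂F/∂x + (∂F/∂y)·y' = 0, solve for y':
  (∂F/∂y)·y' = -∂F/∂x
  dy/dx = -(∂F/∂x)/(∂F/∂y) = -(2xy)/(x^2) = -2y/x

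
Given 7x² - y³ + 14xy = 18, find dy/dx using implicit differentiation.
Apply d/dx to both sides, remembering that y depends on x. Each occurrence of y therefore brings in a y' = dy/dx via the chain rule.

With F(x, y) equal to the left-hand side minus the right, differentiate F term by term:
  d/dx[7x^2] = 14x
  d/dx[14xy] = 14x·y' + 14y
  d/dx[-y^3] = -3y^2·y'
  d/dx[-18] = 0
Adding these up, d/dx[F] = 0 becomes
  (14x + 14y) + (14x - 3y^2)·y' = 0,
so isolating y',
  dy/dx = -(14x + 14y)/(14x - 3y^2) = 14(-x - y)/(14x - 3y^2)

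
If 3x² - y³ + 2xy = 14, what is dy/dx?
Apply d/dx to both sides, remembering that y depends on x. Each occurrence of y therefore brings in a y' = dy/dx via the chain rule.

With F(x, y) equal to the left-hand side minus the right, differentiate F term by term:
  d/dx[3x^2] = 6x
  d/dx[2xy] = 2x·y' + 2y
  d/dx[-y^3] = -3y^2·y'
  d/dx[-14] = 0
Adding these up, d/dx[F] = 0 becomes
  (6x + 2y) + (2x - 3y^2)·y' = 0,
so isolating y',
  dy/dx = -(6x + 2y)/(2x - 3y^2) = 2(-3x - y)/(2x - 3y^2)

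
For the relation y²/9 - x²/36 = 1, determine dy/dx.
Apply d/dx to both sides, remembering that y depends on x. Each occurrence of y therefore brings in a y' = dy/dx via the chain rule.

With F(x, y) equal to the left-hand side minus the right, differentiate F term by term:
  d/dx[-x^2/36] = -x/18
  d/dx[y^2/9] = 2y·y'/9
  d/dx[-1] = 0
Adding these up, d/dx[F] = 0 becomes
  (-x/18) + (2y/9)·y' = 0,
so isolating y',
  dy/dx = -(-x/18)/(2y/9) = x/(4y)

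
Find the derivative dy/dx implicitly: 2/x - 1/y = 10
Differentiate the relation implicitly: treat y = y(x) and apply the chain rule, so every y-derivative picks up a y' = dy/dx factor.

With everything moved to the left-hand side, differentiate term by term:
  d/dx[-1/y] = y'/y^2
  d/dx[2/x] = -2/x^2
  d/dx[-10] = 0

Separating the contributions that come from x directly and those that come through y:
  without y':      -2/x^2
  multiplying y':  y^(-2)

so (-2/x^2) + (y^(-2))·y' = 0, and therefore
  dy/dx = -(-2/x^2)/(y^(-2)) = 2y^2/x^2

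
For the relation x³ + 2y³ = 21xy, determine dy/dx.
Differentiate the relation implicitly: treat y = y(x) and apply the chain rule, so every y-derivative picks up a y' = dy/dx factor.

With everything moved to the left-hand side, differentiate term by term:
  d/dx[x^3] = 3x^2
  d/dx[-21xy] = -21x·y' - 21y
  d/dx[2y^3] = 6y^2·y'

Separating the contributions that come from x directly and those that come through y:
  without y':      3x^2 - 21y
  multiplying y':  -21x + 6y^2

so (3x^2 - 21y) + (-21x + 6y^2)·y' = 0, and therefore
  dy/dx = -(3x^2 - 21y)/(-21x + 6y^2) = (x^2 - 7y)/(7x - 2y^2)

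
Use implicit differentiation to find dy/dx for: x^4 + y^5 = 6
Differentiate the relation implicitly: treat y = y(x) and apply the chain rule, so every y-derivative picks up a y' = dy/dx factor.

With everything moved to the left-hand side, differentiate term by term:
  d/dx[x^4] = 4x^3
  d/dx[y^5] = 5y^4·y'
  d/dx[-6] = 0

Separating the contributions that come from x directly and those that come through y:
  without y':      4x^3
  multiplying y':  5y^4

so (4x^3) + (5y^4)·y' = 0, and therefore
  dy/dx = -(4x^3)/(5y^4) = -4x^3/(5y^4)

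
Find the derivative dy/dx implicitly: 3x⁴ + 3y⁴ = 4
Differentiate the relation implicitly: treat y = y(x) and apply the chain rule, so every y-derivative picks up a y' = dy/dx factor.

With everything moved to the left-hand side, differentiate term by term:
  d/dx[3x^4] = 12x^3
  d/dx[3y^4] = 12y^3·y'
  d/dx[-4] = 0

Separating the contributions that come from x directly and those that come through y:
  without y':      12x^3
  multiplying y':  12y^3

so (12x^3) + (12y^3)·y' = 0, and therefore
  dy/dx = -(12x^3)/(12y^3) = -x^3/y^3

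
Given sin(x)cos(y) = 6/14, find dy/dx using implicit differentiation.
Apply d/dx to both sides, remembering that y depends on x. Each occurrence of y therefore brings in a y' = dy/dx via the chain rule.

With F(x, y) equal to the left-hand side minus the right, differentiate F term by term:
  d/dx[sin(x)·cos(y)] = -y'·sin(x)·sin(y) + cos(x)·cos(y)
  d/dx[-3/7] = 0
Adding these up, d/dx[F] = 0 becomes
  (cos(x)·cos(y)) + (-sin(x)·sin(y))·y' = 0,
so isolating y',
  dy/dx = -(cos(x)·cos(y))/(-sin(x)·sin(y)) = 1/(tan(x)·tan(y))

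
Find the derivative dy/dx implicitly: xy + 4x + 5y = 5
Differentiate both sides with respect to x, treating y as y(x). By the chain rule, any term containing y contributes a factor of y' = dy/dx when we differentiate it.

Move every term to one side and write the relation as F(x, y) = 0. Term by term,
  d/dx[xy] = x·y' + y
  d/dx[4x] = 4
  d/dx[5y] = 5·y'
  d/dx[-5] = 0

The pieces without y' make up ∂F/∂x and the coefficient of y' is ∂F/∂y:
  ∂F/∂x = y + 4,
  ∂F/∂y = x + 5.

Since d/dx[F] = ∂F/∂x + (∂F/∂y)·y' = 0, solve for y':
  (∂F/∂y)·y' = -∂F/∂x
  dy/dx = -(∂F/∂x)/(∂F/∂y) = -(y + 4)/(x + 5) = (-y - 4)/(x + 5)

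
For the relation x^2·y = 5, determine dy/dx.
Differentiate both sides with respect to x, treating y as y(x). By the chain rule, any term containing y contributes a factor of y' = dy/dx when we differentiate it.

Move every term to one side and write the relation as F(x, y) = 0. Term by term,
  d/dx[x^2y] = x^2·y' + 2xy
  d/dx[-5] = 0

The pieces without y' make up ∂F/∂x and the coefficient of y' is ∂F/∂y:
  ∂F/∂x = 2xy,
  ∂F/∂y = x^2.

Since d/dx[F] = ∂F/∂x + (∂F/∂y)·y' = 0, solve for y':
  (∂F/∂y)·y' = -∂F/∂x
  dy/dx = -(∂F/∂x)/(∂F/∂y) = -(2xy)/(x^2) = -2y/x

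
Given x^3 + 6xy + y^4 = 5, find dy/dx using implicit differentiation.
Differentiate both sides with respect to x, treating y as y(x). By the chain rule, any term containing y contributes a factor of y' = dy/dx when we differentiate it.

Move every term to one side and write the relation as F(x, y) = 0. Term by term,
  d/dx[x^3] = 3x^2
  d/dx[6xy] = 6x·y' + 6y
  d/dx[y^4] = 4y^3·y'
  d/dx[-5] = 0

The pieces without y' make up ∂F/∂x and the coefficient of y' is ∂F/∂y:
  ∂F/∂x = 3x^2 + 6y,
  ∂F/∂y = 6x + 4y^3.

Since d/dx[F] = ∂F/∂x + (∂F/∂y)·y' = 0, solve for y':
  (∂F/∂y)·y' = -∂F/∂x
  dy/dx = -(∂F/∂x)/(∂F/∂y) = -(3x^2 + 6y)/(6x + 4y^3) = 3(-x^2 - 2y)/(2(3x + 2y^3))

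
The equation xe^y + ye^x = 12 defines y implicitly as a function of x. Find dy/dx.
Differentiate the relation implicitly: treat y = y(x) and apply the chain rule, so every y-derivative picks up a y' = dy/dx factor.

With everything moved to the left-hand side, differentiate term by term:
  d/dx[x·e^(y)] = x·y'·e^(y) + e^(y)
  d/dx[y·e^(x)] = y·e^(x) + y'·e^(x)
  d/dx[-12] = 0

Separating the contributions that come from x directly and those that come through y:
  without y':      y·e^(x) + e^(y)
  multiplying y':  x·e^(y) + e^(x)

so (y·e^(x) + e^(y)) + (x·e^(y) + e^(x))·y' = 0, and therefore
  dy/dx = -(y·e^(x) + e^(y))/(x·e^(y) + e^(x)) = (-y·e^(x) - e^(y))/(x·e^(y) + e^(x))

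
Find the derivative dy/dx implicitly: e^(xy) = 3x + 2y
Differentiate both sides with respect to x, treating y as y(x). By the chain rule, any term containing y contributes a factor of y' = dy/dx when we differentiate it.

Move every term to one side and write the relation as F(x, y) = 0. Term by term,
  d/dx[-3x] = -3
  d/dx[-2y] = -2·y'
  d/dx[e^(xy)] = (x·y' + y)·e^(xy)

The pieces without y' make up ∂F/∂x and the coefficient of y' is ∂F/∂y:
  ∂F/∂x = y·e^(xy) - 3,
  ∂F/∂y = x·e^(xy) - 2.

Since d/dx[F] = ∂F/∂x + (∂F/∂y)·y' = 0, solve for y':
  (∂F/∂y)·y' = -∂F/∂x
  dy/dx = -(∂F/∂x)/(∂F/∂y) = -(y·e^(xy) - 3)/(x·e^(xy) - 2) = (-y·e^(xy) + 3)/(x·e^(xy) - 2)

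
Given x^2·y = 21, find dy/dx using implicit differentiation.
Take d/dx of both sides. Since y is implicitly a function of x, the chain rule attaches a y' = dy/dx factor whenever we differentiate through y.

Set F(x, y) = (left side) − (right side), so the curve is F = 0. Differentiating each term of F:
  d/dx[x^2y] = x^2·y' + 2xy
  d/dx[-21] = 0

Collecting, the y'-free part is the partial derivative in x and the y' coefficient is the partial derivative in y:
  ∂F/∂x = 2xy
  ∂F/∂y = x^2

so d/dx[F(x, y(x))] = ∂F/∂x + (∂F/∂y)·y' = 0. Rearranging,
  dy/dx = -(∂F/∂x)/(∂F/∂y) = -(2xy)/(x^2) = -2y/x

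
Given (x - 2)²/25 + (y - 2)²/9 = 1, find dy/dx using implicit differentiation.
Differentiate the relation implicitly: treat y = y(x) and apply the chain rule, so every y-derivative picks up a y' = dy/dx factor.

With everything moved to the left-hand side, differentiate term by term:
  d/dx[(x - 2)^2/25] = 2x/25 - 4/25
  d/dx[(y - 2)^2/9] = 2·y'(y - 2)/9
  d/dx[-1] = 0

Separating the contributions that come from x directly and those that come through y:
  without y':      2x/25 - 4/25
  multiplying y':  2y/9 - 4/9

so (2x/25 - 4/25) + (2y/9 - 4/9)·y' = 0, and therefore
  dy/dx = -(2x/25 - 4/25)/(2y/9 - 4/9)
        = -(2(x - 2)/25)/(2(y - 2)/9) = 9(2 - x)/(25(y - 2))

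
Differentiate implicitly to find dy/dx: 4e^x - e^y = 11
Differentiate both sides with respect to x, treating y as y(x). By the chain rule, any term containing y contributes a factor of y' = dy/dx when we differentiate it.

Move every term to one side and write the relation as F(x, y) = 0. Term by term,
  d/dx[4e^(x)] = 4e^(x)
  d/dx[-e^(y)] = -y'·e^(y)
  d/dx[-11] = 0

The pieces without y' make up ∂F/∂x and the coefficient of y' is ∂F/∂y:
  ∂F/∂x = 4e^(x),
  ∂F/∂y = -e^(y).

Since d/dx[F] = ∂F/∂x + (∂F/∂y)·y' = 0, solve for y':
  (∂F/∂y)·y' = -∂F/∂x
  dy/dx = -(∂F/∂x)/(∂F/∂y) = -(4e^(x))/(-e^(y)) = 4e^(x - y)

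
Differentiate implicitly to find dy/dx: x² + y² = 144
Take d/dx of both sides. Since y is implicitly a function of x, the chain rule attaches a y' = dy/dx factor whenever we differentiate through y.

Set F(x, y) = (left side) − (right side), so the curve is F = 0. Differentiating each term of F:
  d/dx[x^2] = 2x
  d/dx[y^2] = 2y·y'
  d/dx[-144] = 0

Collecting, the y'-free part is the partial derivative in x and the y' coefficient is the partial derivative in y:
  ∂F/∂x = 2x
  ∂F/∂y = 2y

so d/dx[F(x, y(x))] = ∂F/∂x + (∂F/∂y)·y' = 0. Rearranging,
  dy/dx = -(∂F/∂x)/(∂F/∂y) = -(2x)/(2y) = -x/y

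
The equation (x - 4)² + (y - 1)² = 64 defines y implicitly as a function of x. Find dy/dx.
Take d/dx of both sides. Since y is implicitly a function of x, the chain rule attaches a y' = dy/dx factor whenever we differentiate through y.

Set F(x, y) = (left side) − (right side), so the curve is F = 0. Differentiating each term of F:
  d/dx[(x - 4)^2] = 2x - 8
  d/dx[(y - 1)^2] = 2·y'(y - 1)
  d/dx[-64] = 0

Collecting, the y'-free part is the partial derivative in x and the y' coefficient is the partial derivative in y:
  ∂F/∂x = 2x - 8
  ∂F/∂y = 2y - 2

so d/dx[F(x, y(x))] = ∂F/∂x + (∂F/∂y)·y' = 0. Rearranging,
  dy/dx = -(∂F/∂x)/(∂F/∂y) = -(2x - 8)/(2y - 2) = (4 - x)/(y - 1)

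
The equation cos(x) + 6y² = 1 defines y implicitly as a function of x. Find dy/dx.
Take d/dx of both sides. Since y is implicitly a function of x, the chain rule attaches a y' = dy/dx factor whenever we differentiate through y.

Set F(x, y) = (left side) − (right side), so the curve is F = 0. Differentiating each term of F:
  d/dx[6y^2] = 12y·y'
  d/dx[cos(x)] = -sin(x)
  d/dx[-1] = 0

Collecting, the y'-free part is the partial derivative in x and the y' coefficient is the partial derivative in y:
  ∂F/∂x = -sin(x)
  ∂F/∂y = 12y

so d/dx[F(x, y(x))] = ∂F/∂x + (∂F/∂y)·y' = 0. Rearranging,
  dy/dx = -(∂F/∂x)/(∂F/∂y) = -(-sin(x))/(12y) = sin(x)/(12y)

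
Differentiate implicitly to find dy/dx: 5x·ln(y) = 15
Take d/dx of both sides. Since y is implicitly a function of x, the chain rule attaches a y' = dy/dx factor whenever we differentiate through y.

Set F(x, y) = (left side) − (right side), so the curve is F = 0. Differentiating each term of F:
  d/dx[5x·ln(y)] = 5x·y'/y + 5ln(y)
  d/dx[-15] = 0

Collecting, the y'-free part is the partial derivative in x and the y' coefficient is the partial derivative in y:
  ∂F/∂x = 5ln(y)
  ∂F/∂y = 5x/y

so d/dx[F(x, y(x))] = ∂F/∂x + (∂F/∂y)·y' = 0. Rearranging,
  dy/dx = -(∂F/∂x)/(∂F/∂y) = -(5ln(y))/(5x/y) = -y·ln(y)/x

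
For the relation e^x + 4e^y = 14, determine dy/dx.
Take d/dx of both sides. Since y is implicitly a function of x, the chain rule attaches a y' = dy/dx factor whenever we differentiate through y.

Set F(x, y) = (left side) − (right side), so the curve is F = 0. Differentiating each term of F:
  d/dx[e^(x)] = e^(x)
  d/dx[4e^(y)] = 4·y'·e^(y)
  d/dx[-14] = 0

Collecting, the y'-free part is the partial derivative in x and the y' coefficient is the partial derivative in y:
  ∂F/∂x = e^(x)
  ∂F/∂y = 4e^(y)

so d/dx[F(x, y(x))] = ∂F/∂x + (∂F/∂y)·y' = 0. Rearranging,
  dy/dx = -(∂F/∂x)/(∂F/∂y) = -(e^(x))/(4e^(y)) = -e^(x - y)/4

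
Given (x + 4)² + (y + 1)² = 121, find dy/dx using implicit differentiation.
Differentiate both sides with respect to x, treating y as y(x). By the chain rule, any term containing y contributes a factor of y' = dy/dx when we differentiate it.

Move every term to one side and write the relation as F(x, y) = 0. Term by term,
  d/dx[(x + 4)^2] = 2x + 8
  d/dx[(y + 1)^2] = 2·y'(y + 1)
  d/dx[-121] = 0

The pieces without y' make up ∂F/∂x and the coefficient of y' is ∂F/∂y:
  ∂F/∂x = 2x + 8,
  ∂F/∂y = 2y + 2.

Since d/dx[F] = ∂F/∂x + (∂F/∂y)·y' = 0, solve for y':
  (∂F/∂y)·y' = -∂F/∂x
  dy/dx = -(∂F/∂x)/(∂F/∂y) = -(2x + 8)/(2y + 2) = (-x - 4)/(y + 1)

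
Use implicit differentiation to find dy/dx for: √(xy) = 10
Differentiate both sides with respect to x, treating y as y(x). By the chain rule, any term containing y contributes a factor of y' = dy/dx when we differentiate it.

Move every term to one side and write the relation as F(x, y) = 0. Term by term,
  d/dx[√(xy)] = √(xy)(x·y'/2 + y/2)/(xy)
  d/dx[-10] = 0

The pieces without y' make up ∂F/∂x and the coefficient of y' is ∂F/∂y:
  ∂F/∂x = √(xy)/(2x),
  ∂F/∂y = √(xy)/(2y).

Since d/dx[F] = ∂F/∂x + (∂F/∂y)·y' = 0, solve for y':
  (∂F/∂y)·y' = -∂F/∂x
  dy/dx = -(∂F/∂x)/(∂F/∂y) = -(√(xy)/(2x))/(√(xy)/(2y)) = -y/x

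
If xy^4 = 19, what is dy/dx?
Apply d/dx to both sides, remembering that y depends on x. Each occurrence of y therefore brings in a y' = dy/dx via the chain rule.

With F(x, y) equal to the left-hand side minus the right, differentiate F term by term:
  d/dx[xy^4] = 4xy^3·y' + y^4
  d/dx[-19] = 0
Adding these up, d/dx[F] = 0 becomes
  (y^4) + (4xy^3)·y' = 0,
so isolating y',
  dy/dx = -(y^4)/(4xy^3) = -y/(4x)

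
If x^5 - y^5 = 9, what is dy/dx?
Apply d/dx to both sides, remembering that y depends on x. Each occurrence of y therefore brings in a y' = dy/dx via the chain rule.

With F(x, y) equal to the left-hand side minus the right, differentiate F term by term:
  d/dx[x^5] = 5x^4
  d/dx[-y^5] = -5y^4·y'
  d/dx[-9] = 0
Adding these up, d/dx[F] = 0 becomes
  (5x^4) + (-5y^4)·y' = 0,
so isolating y',
  dy/dx = -(5x^4)/(-5y^4) = x^4/y^4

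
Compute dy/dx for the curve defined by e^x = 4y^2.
Apply d/dx to both sides, remembering that y depends on x. Each occurrence of y therefore brings in a y' = dy/dx via the chain rule.

With F(x, y) equal to the left-hand side minus the right, differentiate F term by term:
  d/dx[-4y^2] = -8y·y'
  d/dx[e^(x)] = e^(x)
Adding these up, d/dx[F] = 0 becomes
  (e^(x)) + (-8y)·y' = 0,
so isolating y',
  dy/dx = -(e^(x))/(-8y) = e^(x)/(8y)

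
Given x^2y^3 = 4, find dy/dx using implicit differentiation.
Differentiate the relation implicitly: treat y = y(x) and apply the chain rule, so every y-derivative picks up a y' = dy/dx factor.

With everything moved to the left-hand side, differentiate term by term:
  d/dx[x^2y^3] = 3x^2y^2·y' + 2xy^3
  d/dx[-4] = 0

Separating the contributions that come from x directly and those that come through y:
  without y':      2xy^3
  multiplying y':  3x^2y^2

so (2xy^3) + (3x^2y^2)·y' = 0, and therefore
  dy/dx = -(2xy^3)/(3x^2y^2) = -2y/(3x)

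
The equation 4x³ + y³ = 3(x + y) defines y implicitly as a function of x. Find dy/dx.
Take d/dx of both sides. Since y is implicitly a function of x, the chain rule attaches a y' = dy/dx factor whenever we differentiate through y.

Set F(x, y) = (left side) − (right side), so the curve is F = 0. Differentiating each term of F:
  d/dx[4x^3] = 12x^2
  d/dx[-3x] = -3
  d/dx[y^3] = 3y^2·y'
  d/dx[-3y] = -3·y'

Collecting, the y'-free part is the partial derivative in x and the y' coefficient is the partial derivative in y:
  ∂F/∂x = 12x^2 - 3
  ∂F/∂y = 3y^2 - 3

so d/dx[F(x, y(x))] = ∂F/∂x + (∂F/∂y)·y' = 0. Rearranging,
  dy/dx = -(∂F/∂x)/(∂F/∂y) = -(12x^2 - 3)/(3y^2 - 3) = (1 - 4x^2)/(y^2 - 1)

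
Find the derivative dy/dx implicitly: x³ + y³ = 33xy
Differentiate the relation implicitly: treat y = y(x) and apply the chain rule, so every y-derivative picks up a y' = dy/dx factor.

With everything moved to the left-hand side, differentiate term by term:
  d/dx[x^3] = 3x^2
  d/dx[-33xy] = -33x·y' - 33y
  d/dx[y^3] = 3y^2·y'

Separating the contributions that come from x directly and those that come through y:
  without y':      3x^2 - 33y
  multiplying y':  -33x + 3y^2

so (3x^2 - 33y) + (-33x + 3y^2)·y' = 0, and therefore
  dy/dx = -(3x^2 - 33y)/(-33x + 3y^2) = (x^2 - 11y)/(11x - y^2)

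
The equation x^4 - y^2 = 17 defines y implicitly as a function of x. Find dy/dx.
Take d/dx of both sides. Since y is implicitly a function of x, the chain rule attaches a y' = dy/dx factor whenever we differentiate through y.

Set F(x, y) = (left side) − (right side), so the curve is F = 0. Differentiating each term of F:
  d/dx[x^4] = 4x^3
  d/dx[-y^2] = -2y·y'
  d/dx[-17] = 0

Collecting, the y'-free part is the partial derivative in x and the y' coefficient is the partial derivative in y:
  ∂F/∂x = 4x^3
  ∂F/∂y = -2y

so d/dx[F(x, y(x))] = ∂F/∂x + (∂F/∂y)·y' = 0. Rearranging,
  dy/dx = -(∂F/∂x)/(∂F/∂y) = -(4x^3)/(-2y) = 2x^3/y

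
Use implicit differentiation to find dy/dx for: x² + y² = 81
Differentiate both sides with respect to x, treating y as y(x). By the chain rule, any term containing y contributes a factor of y' = dy/dx when we differentiate it.

Move every term to one side and write the relation as F(x, y) = 0. Term by term,
  d/dx[x^2] = 2x
  d/dx[y^2] = 2y·y'
  d/dx[-81] = 0

The pieces without y' make up ∂F/∂x and the coefficient of y' is ∂F/∂y:
  ∂F/∂x = 2x,
  ∂F/∂y = 2y.

Since d/dx[F] = ∂F/∂x + (∂F/∂y)·y' = 0, solve for y':
  (∂F/∂y)·y' = -∂F/∂x
  dy/dx = -(∂F/∂x)/(∂F/∂y) = -(2x)/(2y) = -x/y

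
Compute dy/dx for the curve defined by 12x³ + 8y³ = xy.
Differentiate both sides with respect to x, treating y as y(x). By the chain rule, any term containing y contributes a factor of y' = dy/dx when we differentiate it.

Move every term to one side and write the relation as F(x, y) = 0. Term by term,
  d/dx[12x^3] = 36x^2
  d/dx[-xy] = -x·y' - y
  d/dx[8y^3] = 24y^2·y'

The pieces without y' make up ∂F/∂x and the coefficient of y' is ∂F/∂y:
  ∂F/∂x = 36x^2 - y,
  ∂F/∂y = -x + 24y^2.

Since d/dx[F] = ∂F/∂x + (∂F/∂y)·y' = 0, solve for y':
  (∂F/∂y)·y' = -∂F/∂x
  dy/dx = -(∂F/∂x)/(∂F/∂y) = -(36x^2 - y)/(-x + 24y^2) = (36x^2 - y)/(x - 24y^2)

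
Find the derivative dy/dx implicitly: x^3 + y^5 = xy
Take d/dx of both sides. Since y is implicitly a function of x, the chain rule attaches a y' = dy/dx factor whenever we differentiate through y.

Set F(x, y) = (left side) − (right side), so the curve is F = 0. Differentiating each term of F:
  d/dx[x^3] = 3x^2
  d/dx[-xy] = -x·y' - y
  d/dx[y^5] = 5y^4·y'

Collecting, the y'-free part is the partial derivative in x and the y' coefficient is the partial derivative in y:
  ∂F/∂x = 3x^2 - y
  ∂F/∂y = -x + 5y^4

so d/dx[F(x, y(x))] = ∂F/∂x + (∂F/∂y)·y' = 0. Rearranging,
  dy/dx = -(∂F/∂x)/(∂F/∂y) = -(3x^2 - y)/(-x + 5y^4) = (3x^2 - y)/(x - 5y^4)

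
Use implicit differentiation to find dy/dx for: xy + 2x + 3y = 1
Differentiate the relation implicitly: treat y = y(x) and apply the chain rule, so every y-derivative picks up a y' = dy/dx factor.

With everything moved to the left-hand side, differentiate term by term:
  d/dx[xy] = x·y' + y
  d/dx[2x] = 2
  d/dx[3y] = 3·y'
  d/dx[-1] = 0

Separating the contributions that come from x directly and those that come through y:
  without y':      y + 2
  multiplying y':  x + 3

so (y + 2) + (x + 3)·y' = 0, and therefore
  dy/dx = -(y + 2)/(x + 3) = (-y - 2)/(x + 3)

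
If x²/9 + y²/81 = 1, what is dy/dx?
Take d/dx of both sides. Since y is implicitly a function of x, the chain rule attaches a y' = dy/dx factor whenever we differentiate through y.

Set F(x, y) = (left side) − (right side), so the curve is F = 0. Differentiating each term of F:
  d/dx[x^2/9] = 2x/9
  d/dx[y^2/81] = 2y·y'/81
  d/dx[-1] = 0

Collecting, the y'-free part is the partial derivative in x and the y' coefficient is the partial derivative in y:
  ∂F/∂x = 2x/9
  ∂F/∂y = 2y/81

so d/dx[F(x, y(x))] = ∂F/∂x + (∂F/∂y)·y' = 0. Rearranging,
  dy/dx = -(∂F/∂x)/(∂F/∂y) = -(2x/9)/(2y/81) = -9x/y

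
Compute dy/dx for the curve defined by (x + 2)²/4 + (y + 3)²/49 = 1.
Differentiate both sides with respect to x, treating y as y(x). By the chain rule, any term containing y contributes a factor of y' = dy/dx when we differentiate it.

Move every term to one side and write the relation as F(x, y) = 0. Term by term,
  d/dx[(x + 2)^2/4] = x/2 + 1
  d/dx[(y + 3)^2/49] = 2·y'(y + 3)/49
  d/dx[-1] = 0

The pieces without y' make up ∂F/∂x and the coefficient of y' is ∂F/∂y:
  ∂F/∂x = x/2 + 1,
  ∂F/∂y = 2y/49 + 6/49.

Since d/dx[F] = ∂F/∂x + (∂F/∂y)·y' = 0, solve for y':
  (∂F/∂y)·y' = -∂F/∂x
  dy/dx = -(∂F/∂x)/(∂F/∂y) = -(x/2 + 1)/(2y/49 + 6/49)
        = -((x + 2)/2)/(2(y + 3)/49) = 49(-x - 2)/(4(y + 3))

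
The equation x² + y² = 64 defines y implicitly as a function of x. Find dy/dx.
Apply d/dx to both sides, remembering that y depends on x. Each occurrence of y therefore brings in a y' = dy/dx via the chain rule.

With F(x, y) equal to the left-hand side minus the right, differentiate F term by term:
  d/dx[x^2] = 2x
  d/dx[y^2] = 2y·y'
  d/dx[-64] = 0
Adding these up, d/dx[F] = 0 becomes
  (2x) + (2y)·y' = 0,
so isolating y',
  dy/dx = -(2x)/(2y) = -x/y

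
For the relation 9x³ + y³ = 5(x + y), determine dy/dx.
Differentiate the relation implicitly: treat y = y(x) and apply the chain rule, so every y-derivative picks up a y' = dy/dx factor.

With everything moved to the left-hand side, differentiate term by term:
  d/dx[9x^3] = 27x^2
  d/dx[-5x] = -5
  d/dx[y^3] = 3y^2·y'
  d/dx[-5y] = -5·y'

Separating the contributions that come from x directly and those that come through y:
  without y':      27x^2 - 5
  multiplying y':  3y^2 - 5

so (27x^2 - 5) + (3y^2 - 5)·y' = 0, and therefore
  dy/dx = -(27x^2 - 5)/(3y^2 - 5) = (5 - 27x^2)/(3y^2 - 5)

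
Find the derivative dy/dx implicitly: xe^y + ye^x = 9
Take d/dx of both sides. Since y is implicitly a function of x, the chain rule attaches a y' = dy/dx factor whenever we differentiate through y.

Set F(x, y) = (left side) − (right side), so the curve is F = 0. Differentiating each term of F:
  d/dx[x·e^(y)] = x·y'·e^(y) + e^(y)
  d/dx[y·e^(x)] = y·e^(x) + y'·e^(x)
  d/dx[-9] = 0

Collecting, the y'-free part is the partial derivative in x and the y' coefficient is the partial derivative in y:
  ∂F/∂x = y·e^(x) + e^(y)
  ∂F/∂y = x·e^(y) + e^(x)

so d/dx[F(x, y(x))] = ∂F/∂x + (∂F/∂y)·y' = 0. Rearranging,
  dy/dx = -(∂F/∂x)/(∂F/∂y) = -(y·e^(x) + e^(y))/(x·e^(y) + e^(x)) = (-y·e^(x) - e^(y))/(x·e^(y) + e^(x))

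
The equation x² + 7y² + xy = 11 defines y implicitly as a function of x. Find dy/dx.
Take d/dx of both sides. Since y is implicitly a function of x, the chain rule attaches a y' = dy/dx factor whenever we differentiate through y.

Set F(x, y) = (left side) − (right side), so the curve is F = 0. Differentiating each term of F:
  d/dx[x^2] = 2x
  d/dx[xy] = x·y' + y
  d/dx[7y^2] = 14y·y'
  d/dx[-11] = 0

Collecting, the y'-free part is the partial derivative in x and the y' coefficient is the partial derivative in y:
  ∂F/∂x = 2x + y
  ∂F/∂y = x + 14y

so d/dx[F(x, y(x))] = ∂F/∂x + (∂F/∂y)·y' = 0. Rearranging,
  dy/dx = -(∂F/∂x)/(∂F/∂y) = -(2x + y)/(x + 14y) = (-2x - y)/(x + 14y)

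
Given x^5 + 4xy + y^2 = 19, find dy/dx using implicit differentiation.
Take d/dx of both sides. Since y is implicitly a function of x, the chain rule attaches a y' = dy/dx factor whenever we differentiate through y.

Set F(x, y) = (left side) − (right side), so the curve is F = 0. Differentiating each term of F:
  d/dx[x^5] = 5x^4
  d/dx[4xy] = 4x·y' + 4y
  d/dx[y^2] = 2y·y'
  d/dx[-19] = 0

Collecting, the y'-free part is the partial derivative in x and the y' coefficient is the partial derivative in y:
  ∂F/∂x = 5x^4 + 4y
  ∂F/∂y = 4x + 2y

so d/dx[F(x, y(x))] = ∂F/∂x + (∂F/∂y)·y' = 0. Rearranging,
  dy/dx = -(∂F/∂x)/(∂F/∂y) = -(5x^4 + 4y)/(4x + 2y) = (-5x^4 - 4y)/(2(2x + y))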